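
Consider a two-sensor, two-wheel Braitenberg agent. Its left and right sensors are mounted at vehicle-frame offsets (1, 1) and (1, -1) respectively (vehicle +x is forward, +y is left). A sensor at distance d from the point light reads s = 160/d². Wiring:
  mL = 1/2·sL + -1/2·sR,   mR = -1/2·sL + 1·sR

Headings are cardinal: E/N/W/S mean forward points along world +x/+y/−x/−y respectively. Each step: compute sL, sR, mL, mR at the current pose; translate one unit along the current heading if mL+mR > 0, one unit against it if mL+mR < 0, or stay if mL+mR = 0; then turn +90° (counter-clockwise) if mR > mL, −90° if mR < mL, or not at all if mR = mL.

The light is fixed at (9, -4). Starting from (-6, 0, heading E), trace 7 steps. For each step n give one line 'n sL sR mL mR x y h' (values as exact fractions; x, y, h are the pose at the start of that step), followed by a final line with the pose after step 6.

n=0: pose=(-6,0,E); sL=160/221, sR=32/41; mL=-256/9061, mR=3792/9061; mL+mR=16/41 → advance +1; mR−mL=4048/9061 → turn +1·90°
n=1: pose=(-5,0,N); sL=16/25, sR=80/97; mL=-224/2425, mR=1224/2425; mL+mR=40/97 → advance +1; mR−mL=1448/2425 → turn +1·90°
n=2: pose=(-5,1,W); sL=160/241, sR=160/261; mL=1600/62901, mR=17680/62901; mL+mR=80/261 → advance +1; mR−mL=5360/20967 → turn +1·90°
n=3: pose=(-6,1,S); sL=40/53, sR=10/17; mL=75/901, mR=190/901; mL+mR=5/17 → advance +1; mR−mL=115/901 → turn +1·90°
n=4: pose=(-6,0,E); sL=160/221, sR=32/41; mL=-256/9061, mR=3792/9061; mL+mR=16/41 → advance +1; mR−mL=4048/9061 → turn +1·90°
n=5: pose=(-5,0,N); sL=16/25, sR=80/97; mL=-224/2425, mR=1224/2425; mL+mR=40/97 → advance +1; mR−mL=1448/2425 → turn +1·90°
n=6: pose=(-5,1,W); sL=160/241, sR=160/261; mL=1600/62901, mR=17680/62901; mL+mR=80/261 → advance +1; mR−mL=5360/20967 → turn +1·90°

0 160/221 32/41 -256/9061 3792/9061 -6 0 E
1 16/25 80/97 -224/2425 1224/2425 -5 0 N
2 160/241 160/261 1600/62901 17680/62901 -5 1 W
3 40/53 10/17 75/901 190/901 -6 1 S
4 160/221 32/41 -256/9061 3792/9061 -6 0 E
5 16/25 80/97 -224/2425 1224/2425 -5 0 N
6 160/241 160/261 1600/62901 17680/62901 -5 1 W
final -6 1 S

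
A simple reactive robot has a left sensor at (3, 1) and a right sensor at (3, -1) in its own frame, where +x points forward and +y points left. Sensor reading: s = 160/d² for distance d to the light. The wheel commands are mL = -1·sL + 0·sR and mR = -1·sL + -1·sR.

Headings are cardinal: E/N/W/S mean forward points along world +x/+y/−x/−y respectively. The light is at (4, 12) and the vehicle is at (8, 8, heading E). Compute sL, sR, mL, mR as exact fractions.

left sensor world pos  = (11, 9); dL² = 58
right sensor world pos = (11, 7); dR² = 74
sL = 160/58 = 80/29
sR = 160/74 = 80/37
mL = -1·sL + 0·sR = -80/29
mR = -1·sL + -1·sR = -5280/1073

80/29 80/37 -80/29 -5280/1073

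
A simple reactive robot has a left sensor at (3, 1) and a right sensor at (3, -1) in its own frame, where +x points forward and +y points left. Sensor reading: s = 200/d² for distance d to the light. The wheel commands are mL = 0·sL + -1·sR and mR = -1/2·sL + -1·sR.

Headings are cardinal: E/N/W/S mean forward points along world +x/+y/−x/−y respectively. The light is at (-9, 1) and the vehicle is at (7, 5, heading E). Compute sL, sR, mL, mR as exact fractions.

100/193 20/37 -20/37 -5710/7141

left sensor world pos  = (10, 6); dL² = 386
right sensor world pos = (10, 4); dR² = 370
sL = 200/386 = 100/193
sR = 200/370 = 20/37
mL = 0·sL + -1·sR = -20/37
mR = -1/2·sL + -1·sR = -5710/7141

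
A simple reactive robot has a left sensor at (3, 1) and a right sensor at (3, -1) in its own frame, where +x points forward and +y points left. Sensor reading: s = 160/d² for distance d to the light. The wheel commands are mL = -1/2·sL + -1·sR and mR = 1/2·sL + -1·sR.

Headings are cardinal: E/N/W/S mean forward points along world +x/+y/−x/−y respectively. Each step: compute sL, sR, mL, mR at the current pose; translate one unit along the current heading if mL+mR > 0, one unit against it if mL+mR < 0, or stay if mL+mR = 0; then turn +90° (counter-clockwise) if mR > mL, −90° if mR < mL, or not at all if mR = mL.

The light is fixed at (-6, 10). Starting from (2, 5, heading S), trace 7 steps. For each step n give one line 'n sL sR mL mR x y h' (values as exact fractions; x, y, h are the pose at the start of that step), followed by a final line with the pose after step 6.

n=0: pose=(2,5,S); sL=32/29, sR=160/113; mL=-6448/3277, mR=-2832/3277; mL+mR=-320/113 → advance -1; mR−mL=32/29 → turn +1·90°
n=1: pose=(2,6,E); sL=16/13, sR=80/73; mL=-1624/949, mR=-456/949; mL+mR=-160/73 → advance -1; mR−mL=16/13 → turn +1·90°
n=2: pose=(1,6,N); sL=160/37, sR=32/13; mL=-2224/481, mR=-144/481; mL+mR=-64/13 → advance -1; mR−mL=160/37 → turn +1·90°
n=3: pose=(1,5,W); sL=40/13, sR=5; mL=-85/13, mR=-45/13; mL+mR=-10 → advance -1; mR−mL=40/13 → turn +1·90°
n=4: pose=(2,5,S); sL=32/29, sR=160/113; mL=-6448/3277, mR=-2832/3277; mL+mR=-320/113 → advance -1; mR−mL=32/29 → turn +1·90°
n=5: pose=(2,6,E); sL=16/13, sR=80/73; mL=-1624/949, mR=-456/949; mL+mR=-160/73 → advance -1; mR−mL=16/13 → turn +1·90°
n=6: pose=(1,6,N); sL=160/37, sR=32/13; mL=-2224/481, mR=-144/481; mL+mR=-64/13 → advance -1; mR−mL=160/37 → turn +1·90°

0 32/29 160/113 -6448/3277 -2832/3277 2 5 S
1 16/13 80/73 -1624/949 -456/949 2 6 E
2 160/37 32/13 -2224/481 -144/481 1 6 N
3 40/13 5 -85/13 -45/13 1 5 W
4 32/29 160/113 -6448/3277 -2832/3277 2 5 S
5 16/13 80/73 -1624/949 -456/949 2 6 E
6 160/37 32/13 -2224/481 -144/481 1 6 N
final 1 5 W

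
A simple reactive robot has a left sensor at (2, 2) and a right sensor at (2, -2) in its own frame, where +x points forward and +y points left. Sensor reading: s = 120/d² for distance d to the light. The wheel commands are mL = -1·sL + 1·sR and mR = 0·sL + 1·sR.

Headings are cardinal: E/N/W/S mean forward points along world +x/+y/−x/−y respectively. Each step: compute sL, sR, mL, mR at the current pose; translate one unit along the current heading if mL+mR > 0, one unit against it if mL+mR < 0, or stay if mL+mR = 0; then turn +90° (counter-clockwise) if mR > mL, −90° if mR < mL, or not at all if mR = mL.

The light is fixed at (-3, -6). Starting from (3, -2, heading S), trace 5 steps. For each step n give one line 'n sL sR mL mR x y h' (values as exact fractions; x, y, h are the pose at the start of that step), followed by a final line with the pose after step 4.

0 30/17 6 72/17 6 3 -2 S
1 120/89 24/13 576/1157 24/13 3 -3 E
2 12/5 60/53 -336/265 60/53 4 -3 N
3 24/5 120/41 -384/205 120/41 4 -4 W
4 15/8 15/2 45/8 15/2 3 -4 S
final 3 -5 E

n=0: pose=(3,-2,S); sL=30/17, sR=6; mL=72/17, mR=6; mL+mR=174/17 → advance +1; mR−mL=30/17 → turn +1·90°
n=1: pose=(3,-3,E); sL=120/89, sR=24/13; mL=576/1157, mR=24/13; mL+mR=2712/1157 → advance +1; mR−mL=120/89 → turn +1·90°
n=2: pose=(4,-3,N); sL=12/5, sR=60/53; mL=-336/265, mR=60/53; mL+mR=-36/265 → advance -1; mR−mL=12/5 → turn +1·90°
n=3: pose=(4,-4,W); sL=24/5, sR=120/41; mL=-384/205, mR=120/41; mL+mR=216/205 → advance +1; mR−mL=24/5 → turn +1·90°
n=4: pose=(3,-4,S); sL=15/8, sR=15/2; mL=45/8, mR=15/2; mL+mR=105/8 → advance +1; mR−mL=15/8 → turn +1·90°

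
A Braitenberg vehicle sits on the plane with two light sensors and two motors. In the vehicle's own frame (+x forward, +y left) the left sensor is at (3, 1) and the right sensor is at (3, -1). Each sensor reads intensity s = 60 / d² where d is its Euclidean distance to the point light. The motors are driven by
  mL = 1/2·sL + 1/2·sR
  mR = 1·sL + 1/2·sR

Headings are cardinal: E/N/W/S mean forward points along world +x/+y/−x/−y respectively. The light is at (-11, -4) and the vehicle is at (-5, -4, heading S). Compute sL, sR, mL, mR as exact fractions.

30/29 30/17 690/493 945/493

left sensor world pos  = (-4, -7); dL² = 58
right sensor world pos = (-6, -7); dR² = 34
sL = 60/58 = 30/29
sR = 60/34 = 30/17
mL = 1/2·sL + 1/2·sR = 690/493
mR = 1·sL + 1/2·sR = 945/493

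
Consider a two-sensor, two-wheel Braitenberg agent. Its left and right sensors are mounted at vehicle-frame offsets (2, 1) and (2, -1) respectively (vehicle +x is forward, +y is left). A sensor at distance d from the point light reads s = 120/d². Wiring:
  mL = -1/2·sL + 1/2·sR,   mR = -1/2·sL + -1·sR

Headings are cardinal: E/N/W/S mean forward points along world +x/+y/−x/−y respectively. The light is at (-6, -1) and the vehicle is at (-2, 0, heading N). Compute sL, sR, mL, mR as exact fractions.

left sensor world pos  = (-3, 2); dL² = 18
right sensor world pos = (-1, 2); dR² = 34
sL = 120/18 = 20/3
sR = 120/34 = 60/17
mL = -1/2·sL + 1/2·sR = -80/51
mR = -1/2·sL + -1·sR = -350/51

20/3 60/17 -80/51 -350/51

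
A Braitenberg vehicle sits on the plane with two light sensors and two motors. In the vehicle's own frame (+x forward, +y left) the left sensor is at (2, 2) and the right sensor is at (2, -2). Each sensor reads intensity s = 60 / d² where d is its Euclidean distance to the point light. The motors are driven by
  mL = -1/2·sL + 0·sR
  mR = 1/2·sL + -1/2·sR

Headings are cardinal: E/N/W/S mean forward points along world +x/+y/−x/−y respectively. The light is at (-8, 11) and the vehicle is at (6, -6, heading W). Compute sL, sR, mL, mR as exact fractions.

left sensor world pos  = (4, -8); dL² = 505
right sensor world pos = (4, -4); dR² = 369
sL = 60/505 = 12/101
sR = 60/369 = 20/123
mL = -1/2·sL + 0·sR = -6/101
mR = 1/2·sL + -1/2·sR = -272/12423

12/101 20/123 -6/101 -272/12423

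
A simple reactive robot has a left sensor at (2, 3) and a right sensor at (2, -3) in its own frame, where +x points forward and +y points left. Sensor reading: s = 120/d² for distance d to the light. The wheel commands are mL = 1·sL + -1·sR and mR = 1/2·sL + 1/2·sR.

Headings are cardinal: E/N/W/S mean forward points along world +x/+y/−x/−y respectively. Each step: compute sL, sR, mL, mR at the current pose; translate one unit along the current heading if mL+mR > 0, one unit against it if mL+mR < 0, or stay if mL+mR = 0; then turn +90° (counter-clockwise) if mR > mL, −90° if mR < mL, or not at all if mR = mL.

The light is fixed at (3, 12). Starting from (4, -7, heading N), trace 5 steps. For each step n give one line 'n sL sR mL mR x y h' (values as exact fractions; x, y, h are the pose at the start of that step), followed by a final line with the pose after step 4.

n=0: pose=(4,-7,N); sL=120/293, sR=24/61; mL=288/17873, mR=7176/17873; mL+mR=7464/17873 → advance +1; mR−mL=6888/17873 → turn +1·90°
n=1: pose=(4,-6,W); sL=60/221, sR=60/113; mL=-6480/24973, mR=10020/24973; mL+mR=3540/24973 → advance +1; mR−mL=16500/24973 → turn +1·90°
n=2: pose=(3,-6,S); sL=120/409, sR=120/409; mL=0, mR=120/409; mL+mR=120/409 → advance +1; mR−mL=120/409 → turn +1·90°
n=3: pose=(3,-7,E); sL=6/13, sR=15/61; mL=171/793, mR=561/1586; mL+mR=903/1586 → advance +1; mR−mL=219/1586 → turn +1·90°
n=4: pose=(4,-7,N); sL=120/293, sR=24/61; mL=288/17873, mR=7176/17873; mL+mR=7464/17873 → advance +1; mR−mL=6888/17873 → turn +1·90°

0 120/293 24/61 288/17873 7176/17873 4 -7 N
1 60/221 60/113 -6480/24973 10020/24973 4 -6 W
2 120/409 120/409 0 120/409 3 -6 S
3 6/13 15/61 171/793 561/1586 3 -7 E
4 120/293 24/61 288/17873 7176/17873 4 -7 N
final 4 -6 W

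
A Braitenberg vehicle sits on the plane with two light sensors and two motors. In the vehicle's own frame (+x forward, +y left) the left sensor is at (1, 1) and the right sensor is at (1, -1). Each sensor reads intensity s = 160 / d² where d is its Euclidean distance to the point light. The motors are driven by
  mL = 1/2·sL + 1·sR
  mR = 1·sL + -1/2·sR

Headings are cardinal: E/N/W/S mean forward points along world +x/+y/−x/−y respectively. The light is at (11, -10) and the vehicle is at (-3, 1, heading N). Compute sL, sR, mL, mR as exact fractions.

left sensor world pos  = (-4, 2); dL² = 369
right sensor world pos = (-2, 2); dR² = 313
sL = 160/369 = 160/369
sR = 160/313 = 160/313
mL = 1/2·sL + 1·sR = 84080/115497
mR = 1·sL + -1/2·sR = 20560/115497

160/369 160/313 84080/115497 20560/115497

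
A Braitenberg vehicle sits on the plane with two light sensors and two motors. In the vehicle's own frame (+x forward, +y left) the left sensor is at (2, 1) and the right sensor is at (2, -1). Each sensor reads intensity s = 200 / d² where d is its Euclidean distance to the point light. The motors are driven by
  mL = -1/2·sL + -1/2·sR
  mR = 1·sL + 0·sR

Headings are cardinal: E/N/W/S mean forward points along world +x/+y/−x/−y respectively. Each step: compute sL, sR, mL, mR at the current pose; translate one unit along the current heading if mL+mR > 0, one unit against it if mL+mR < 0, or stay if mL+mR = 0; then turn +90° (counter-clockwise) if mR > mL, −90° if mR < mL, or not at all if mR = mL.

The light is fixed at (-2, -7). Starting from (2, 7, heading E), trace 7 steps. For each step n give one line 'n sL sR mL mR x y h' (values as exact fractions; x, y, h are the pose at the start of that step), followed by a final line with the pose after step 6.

0 200/261 40/41 -9320/10701 200/261 2 7 E
1 10/13 25/34 -665/884 10/13 1 7 N
2 200/197 200/257 -45400/50629 200/197 1 8 W
3 100/89 20/17 -1740/1513 100/89 0 8 S
4 40/61 200/241 -10920/14701 40/61 0 9 E
5 50/81 25/41 -4075/6642 50/81 -1 9 N
6 200/257 8/13 -2328/3341 200/257 -1 10 W
final -2 10 S

n=0: pose=(2,7,E); sL=200/261, sR=40/41; mL=-9320/10701, mR=200/261; mL+mR=-1120/10701 → advance -1; mR−mL=5840/3567 → turn +1·90°
n=1: pose=(1,7,N); sL=10/13, sR=25/34; mL=-665/884, mR=10/13; mL+mR=15/884 → advance +1; mR−mL=1345/884 → turn +1·90°
n=2: pose=(1,8,W); sL=200/197, sR=200/257; mL=-45400/50629, mR=200/197; mL+mR=6000/50629 → advance +1; mR−mL=96800/50629 → turn +1·90°
n=3: pose=(0,8,S); sL=100/89, sR=20/17; mL=-1740/1513, mR=100/89; mL+mR=-40/1513 → advance -1; mR−mL=3440/1513 → turn +1·90°
n=4: pose=(0,9,E); sL=40/61, sR=200/241; mL=-10920/14701, mR=40/61; mL+mR=-1280/14701 → advance -1; mR−mL=20560/14701 → turn +1·90°
n=5: pose=(-1,9,N); sL=50/81, sR=25/41; mL=-4075/6642, mR=50/81; mL+mR=25/6642 → advance +1; mR−mL=2725/2214 → turn +1·90°
n=6: pose=(-1,10,W); sL=200/257, sR=8/13; mL=-2328/3341, mR=200/257; mL+mR=272/3341 → advance +1; mR−mL=4928/3341 → turn +1·90°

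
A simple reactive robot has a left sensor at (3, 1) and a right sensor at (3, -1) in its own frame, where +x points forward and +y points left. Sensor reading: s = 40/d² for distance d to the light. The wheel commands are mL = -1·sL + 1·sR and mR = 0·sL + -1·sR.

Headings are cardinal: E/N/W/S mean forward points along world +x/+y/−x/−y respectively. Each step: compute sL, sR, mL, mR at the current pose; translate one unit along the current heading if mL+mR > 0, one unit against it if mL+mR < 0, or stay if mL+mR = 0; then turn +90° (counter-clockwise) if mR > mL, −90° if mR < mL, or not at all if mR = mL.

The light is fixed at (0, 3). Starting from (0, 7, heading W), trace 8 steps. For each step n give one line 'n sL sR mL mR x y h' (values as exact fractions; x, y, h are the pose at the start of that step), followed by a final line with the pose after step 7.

0 20/9 20/17 -160/153 -20/17 0 7 W
1 40/49 40/53 -160/2597 -40/53 1 7 N
2 5/4 2 3/4 -2 1 6 E
3 40 40 0 -40 0 6 S
4 20/9 20/17 -160/153 -20/17 0 7 W
5 40/49 40/53 -160/2597 -40/53 1 7 N
6 5/4 2 3/4 -2 1 6 E
7 40 40 0 -40 0 6 S
final 0 7 W

n=0: pose=(0,7,W); sL=20/9, sR=20/17; mL=-160/153, mR=-20/17; mL+mR=-20/9 → advance -1; mR−mL=-20/153 → turn -1·90°
n=1: pose=(1,7,N); sL=40/49, sR=40/53; mL=-160/2597, mR=-40/53; mL+mR=-40/49 → advance -1; mR−mL=-1800/2597 → turn -1·90°
n=2: pose=(1,6,E); sL=5/4, sR=2; mL=3/4, mR=-2; mL+mR=-5/4 → advance -1; mR−mL=-11/4 → turn -1·90°
n=3: pose=(0,6,S); sL=40, sR=40; mL=0, mR=-40; mL+mR=-40 → advance -1; mR−mL=-40 → turn -1·90°
n=4: pose=(0,7,W); sL=20/9, sR=20/17; mL=-160/153, mR=-20/17; mL+mR=-20/9 → advance -1; mR−mL=-20/153 → turn -1·90°
n=5: pose=(1,7,N); sL=40/49, sR=40/53; mL=-160/2597, mR=-40/53; mL+mR=-40/49 → advance -1; mR−mL=-1800/2597 → turn -1·90°
n=6: pose=(1,6,E); sL=5/4, sR=2; mL=3/4, mR=-2; mL+mR=-5/4 → advance -1; mR−mL=-11/4 → turn -1·90°
n=7: pose=(0,6,S); sL=40, sR=40; mL=0, mR=-40; mL+mR=-40 → advance -1; mR−mL=-40 → turn -1·90°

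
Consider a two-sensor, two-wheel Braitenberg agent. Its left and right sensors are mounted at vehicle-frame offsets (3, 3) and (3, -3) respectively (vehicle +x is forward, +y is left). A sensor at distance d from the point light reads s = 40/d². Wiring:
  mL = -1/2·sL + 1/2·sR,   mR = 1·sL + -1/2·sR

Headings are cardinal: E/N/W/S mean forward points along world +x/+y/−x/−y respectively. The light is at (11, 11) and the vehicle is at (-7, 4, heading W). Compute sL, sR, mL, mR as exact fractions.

40/541 40/457 1680/247237 7460/247237

left sensor world pos  = (-10, 1); dL² = 541
right sensor world pos = (-10, 7); dR² = 457
sL = 40/541 = 40/541
sR = 40/457 = 40/457
mL = -1/2·sL + 1/2·sR = 1680/247237
mR = 1·sL + -1/2·sR = 7460/247237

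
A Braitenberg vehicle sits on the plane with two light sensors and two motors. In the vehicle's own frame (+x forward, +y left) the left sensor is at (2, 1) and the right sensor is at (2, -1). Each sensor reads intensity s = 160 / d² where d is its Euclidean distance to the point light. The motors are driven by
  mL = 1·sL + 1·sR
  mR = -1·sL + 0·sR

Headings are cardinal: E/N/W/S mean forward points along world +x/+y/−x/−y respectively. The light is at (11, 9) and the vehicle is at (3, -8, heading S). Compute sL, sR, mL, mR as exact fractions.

left sensor world pos  = (4, -10); dL² = 410
right sensor world pos = (2, -10); dR² = 442
sL = 160/410 = 16/41
sR = 160/442 = 80/221
mL = 1·sL + 1·sR = 6816/9061
mR = -1·sL + 0·sR = -16/41

16/41 80/221 6816/9061 -16/41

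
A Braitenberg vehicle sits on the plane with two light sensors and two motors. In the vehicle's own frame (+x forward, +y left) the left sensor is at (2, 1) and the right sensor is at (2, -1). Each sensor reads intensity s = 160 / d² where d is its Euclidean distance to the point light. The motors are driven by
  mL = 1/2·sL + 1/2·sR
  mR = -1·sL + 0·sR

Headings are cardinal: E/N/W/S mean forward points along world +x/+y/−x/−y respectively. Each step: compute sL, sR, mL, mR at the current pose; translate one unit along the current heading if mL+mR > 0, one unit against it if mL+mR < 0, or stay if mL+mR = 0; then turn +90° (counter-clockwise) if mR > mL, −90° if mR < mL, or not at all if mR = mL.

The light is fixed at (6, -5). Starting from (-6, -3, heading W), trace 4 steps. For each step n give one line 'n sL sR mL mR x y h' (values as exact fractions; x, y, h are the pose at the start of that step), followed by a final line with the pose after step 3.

n=0: pose=(-6,-3,W); sL=160/197, sR=32/41; mL=6432/8077, mR=-160/197; mL+mR=-128/8077 → advance -1; mR−mL=-12992/8077 → turn -1·90°
n=1: pose=(-5,-3,N); sL=1, sR=40/29; mL=69/58, mR=-1; mL+mR=11/58 → advance +1; mR−mL=-127/58 → turn -1·90°
n=2: pose=(-5,-2,E); sL=160/97, sR=32/17; mL=2912/1649, mR=-160/97; mL+mR=192/1649 → advance +1; mR−mL=-5632/1649 → turn -1·90°
n=3: pose=(-4,-2,S); sL=80/41, sR=80/61; mL=4080/2501, mR=-80/41; mL+mR=-800/2501 → advance -1; mR−mL=-8960/2501 → turn -1·90°

0 160/197 32/41 6432/8077 -160/197 -6 -3 W
1 1 40/29 69/58 -1 -5 -3 N
2 160/97 32/17 2912/1649 -160/97 -5 -2 E
3 80/41 80/61 4080/2501 -80/41 -4 -2 S
final -4 -1 W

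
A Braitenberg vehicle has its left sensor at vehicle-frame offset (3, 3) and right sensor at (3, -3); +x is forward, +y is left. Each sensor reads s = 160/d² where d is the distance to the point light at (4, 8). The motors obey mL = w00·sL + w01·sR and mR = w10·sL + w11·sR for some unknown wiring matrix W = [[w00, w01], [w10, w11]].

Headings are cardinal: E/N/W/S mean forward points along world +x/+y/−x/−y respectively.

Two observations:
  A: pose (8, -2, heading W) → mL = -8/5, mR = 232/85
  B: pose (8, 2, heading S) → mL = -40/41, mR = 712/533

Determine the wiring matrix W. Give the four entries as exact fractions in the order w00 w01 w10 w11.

obs A: pose=(8,-2,W) → sL=16/17, sR=16/5, mL=-8/5, mR=232/85
obs B: pose=(8,2,S) → sL=16/13, sR=80/41, mL=-40/41, mR=712/533
sensor matrix S = [[16/17, 16/5], [16/13, 80/41]]; det S = -95232/45305
solve [mL_A; mL_B] = S·[w00; w01] and [mR_A; mR_B] = S·[w10; w11]:
  w00 = 0, w01 = -1/2, w10 = -1/2, w11 = 1

0 -1/2 -1/2 1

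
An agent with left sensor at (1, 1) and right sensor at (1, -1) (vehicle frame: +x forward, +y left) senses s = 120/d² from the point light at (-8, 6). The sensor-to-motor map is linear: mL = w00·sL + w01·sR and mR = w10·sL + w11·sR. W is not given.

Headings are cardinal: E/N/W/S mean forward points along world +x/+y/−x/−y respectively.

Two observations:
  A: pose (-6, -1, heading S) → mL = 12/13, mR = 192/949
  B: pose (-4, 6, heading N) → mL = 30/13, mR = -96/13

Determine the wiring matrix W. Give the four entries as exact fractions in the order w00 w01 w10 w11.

obs A: pose=(-6,-1,S) → sL=120/73, sR=24/13, mL=12/13, mR=192/949
obs B: pose=(-4,6,N) → sL=12, sR=60/13, mL=30/13, mR=-96/13
sensor matrix S = [[120/73, 24/13], [12, 60/13]]; det S = -13824/949
solve [mL_A; mL_B] = S·[w00; w01] and [mR_A; mR_B] = S·[w10; w11]:
  w00 = 0, w01 = 1/2, w10 = -1, w11 = 1

0 1/2 -1 1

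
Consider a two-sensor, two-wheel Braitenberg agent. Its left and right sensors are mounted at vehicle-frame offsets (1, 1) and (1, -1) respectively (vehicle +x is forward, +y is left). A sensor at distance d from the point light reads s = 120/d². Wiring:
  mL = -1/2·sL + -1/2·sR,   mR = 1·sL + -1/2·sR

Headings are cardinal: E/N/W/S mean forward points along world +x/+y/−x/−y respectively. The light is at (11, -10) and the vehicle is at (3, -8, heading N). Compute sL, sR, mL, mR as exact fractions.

left sensor world pos  = (2, -7); dL² = 90
right sensor world pos = (4, -7); dR² = 58
sL = 120/90 = 4/3
sR = 120/58 = 60/29
mL = -1/2·sL + -1/2·sR = -148/87
mR = 1·sL + -1/2·sR = 26/87

4/3 60/29 -148/87 26/87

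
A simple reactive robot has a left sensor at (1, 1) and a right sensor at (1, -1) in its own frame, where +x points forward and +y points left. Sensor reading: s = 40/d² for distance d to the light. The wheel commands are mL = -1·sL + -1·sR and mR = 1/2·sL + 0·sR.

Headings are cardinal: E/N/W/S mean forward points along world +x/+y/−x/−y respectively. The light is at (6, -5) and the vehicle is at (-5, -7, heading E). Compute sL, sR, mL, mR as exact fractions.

left sensor world pos  = (-4, -6); dL² = 101
right sensor world pos = (-4, -8); dR² = 109
sL = 40/101 = 40/101
sR = 40/109 = 40/109
mL = -1·sL + -1·sR = -8400/11009
mR = 1/2·sL + 0·sR = 20/101

40/101 40/109 -8400/11009 20/101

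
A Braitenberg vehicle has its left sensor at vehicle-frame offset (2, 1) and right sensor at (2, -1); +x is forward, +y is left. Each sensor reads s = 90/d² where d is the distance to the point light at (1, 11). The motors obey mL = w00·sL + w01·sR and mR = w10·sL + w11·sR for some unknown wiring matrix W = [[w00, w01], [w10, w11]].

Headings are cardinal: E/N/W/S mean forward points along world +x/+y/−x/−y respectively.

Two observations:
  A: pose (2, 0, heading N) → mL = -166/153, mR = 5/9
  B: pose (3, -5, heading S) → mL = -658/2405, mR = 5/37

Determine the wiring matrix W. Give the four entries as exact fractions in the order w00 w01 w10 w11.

-1/2 -1/2 1/2 0

obs A: pose=(2,0,N) → sL=10/9, sR=18/17, mL=-166/153, mR=5/9
obs B: pose=(3,-5,S) → sL=10/37, sR=18/65, mL=-658/2405, mR=5/37
sensor matrix S = [[10/9, 18/17], [10/37, 18/65]]; det S = 176/8177
solve [mL_A; mL_B] = S·[w00; w01] and [mR_A; mR_B] = S·[w10; w11]:
  w00 = -1/2, w01 = -1/2, w10 = 1/2, w11 = 0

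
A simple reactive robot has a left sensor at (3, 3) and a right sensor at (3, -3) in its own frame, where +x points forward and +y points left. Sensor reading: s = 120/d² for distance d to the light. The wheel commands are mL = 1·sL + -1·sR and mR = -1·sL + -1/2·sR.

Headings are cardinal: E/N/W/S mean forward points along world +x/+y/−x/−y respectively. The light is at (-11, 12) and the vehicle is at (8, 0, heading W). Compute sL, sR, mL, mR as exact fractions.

left sensor world pos  = (5, -3); dL² = 481
right sensor world pos = (5, 3); dR² = 337
sL = 120/481 = 120/481
sR = 120/337 = 120/337
mL = 1·sL + -1·sR = -17280/162097
mR = -1·sL + -1/2·sR = -69300/162097

120/481 120/337 -17280/162097 -69300/162097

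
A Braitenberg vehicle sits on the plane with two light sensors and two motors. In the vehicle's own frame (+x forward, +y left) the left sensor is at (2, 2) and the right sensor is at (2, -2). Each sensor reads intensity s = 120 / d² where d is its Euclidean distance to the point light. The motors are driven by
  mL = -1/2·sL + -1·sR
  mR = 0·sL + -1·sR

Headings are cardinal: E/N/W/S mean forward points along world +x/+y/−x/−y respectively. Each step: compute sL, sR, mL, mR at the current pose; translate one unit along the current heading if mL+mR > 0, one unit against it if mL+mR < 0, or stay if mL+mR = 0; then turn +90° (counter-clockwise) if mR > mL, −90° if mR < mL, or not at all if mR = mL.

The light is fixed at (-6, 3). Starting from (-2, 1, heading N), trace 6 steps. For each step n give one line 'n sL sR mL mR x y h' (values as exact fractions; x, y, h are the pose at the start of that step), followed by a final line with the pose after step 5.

0 30 10/3 -55/3 -10/3 -2 1 N
1 120/29 24 -756/29 -24 -2 0 W
2 60/37 60/17 -2730/629 -60/17 -1 0 S
3 120/49 24/13 -1956/637 -24/13 -1 1 E
4 30 10/3 -55/3 -10/3 -2 1 N
5 120/29 24 -756/29 -24 -2 0 W
final -1 0 S

n=0: pose=(-2,1,N); sL=30, sR=10/3; mL=-55/3, mR=-10/3; mL+mR=-65/3 → advance -1; mR−mL=15 → turn +1·90°
n=1: pose=(-2,0,W); sL=120/29, sR=24; mL=-756/29, mR=-24; mL+mR=-1452/29 → advance -1; mR−mL=60/29 → turn +1·90°
n=2: pose=(-1,0,S); sL=60/37, sR=60/17; mL=-2730/629, mR=-60/17; mL+mR=-4950/629 → advance -1; mR−mL=30/37 → turn +1·90°
n=3: pose=(-1,1,E); sL=120/49, sR=24/13; mL=-1956/637, mR=-24/13; mL+mR=-3132/637 → advance -1; mR−mL=60/49 → turn +1·90°
n=4: pose=(-2,1,N); sL=30, sR=10/3; mL=-55/3, mR=-10/3; mL+mR=-65/3 → advance -1; mR−mL=15 → turn +1·90°
n=5: pose=(-2,0,W); sL=120/29, sR=24; mL=-756/29, mR=-24; mL+mR=-1452/29 → advance -1; mR−mL=60/29 → turn +1·90°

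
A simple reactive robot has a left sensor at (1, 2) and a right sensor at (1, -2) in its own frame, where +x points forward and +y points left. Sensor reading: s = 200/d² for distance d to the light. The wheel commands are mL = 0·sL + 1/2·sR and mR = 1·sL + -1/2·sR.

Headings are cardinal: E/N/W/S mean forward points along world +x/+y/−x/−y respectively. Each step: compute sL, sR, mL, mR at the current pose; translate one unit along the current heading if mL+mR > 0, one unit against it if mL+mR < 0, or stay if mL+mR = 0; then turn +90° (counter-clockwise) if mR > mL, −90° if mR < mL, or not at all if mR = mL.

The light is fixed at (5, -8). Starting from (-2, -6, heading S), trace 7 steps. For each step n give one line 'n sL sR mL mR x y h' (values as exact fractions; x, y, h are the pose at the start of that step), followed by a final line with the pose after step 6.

n=0: pose=(-2,-6,S); sL=100/13, sR=100/41; mL=50/41, mR=3450/533; mL+mR=100/13 → advance +1; mR−mL=2800/533 → turn +1·90°
n=1: pose=(-2,-7,E); sL=40/9, sR=200/37; mL=100/37, mR=580/333; mL+mR=40/9 → advance +1; mR−mL=-320/333 → turn -1·90°
n=2: pose=(-1,-7,S); sL=25/2, sR=25/8; mL=25/16, mR=175/16; mL+mR=25/2 → advance +1; mR−mL=75/8 → turn +1·90°
n=3: pose=(-1,-8,E); sL=200/29, sR=200/29; mL=100/29, mR=100/29; mL+mR=200/29 → advance +1; mR−mL=0 → turn +0·90°
n=4: pose=(0,-8,E); sL=10, sR=10; mL=5, mR=5; mL+mR=10 → advance +1; mR−mL=0 → turn +0·90°
n=5: pose=(1,-8,E); sL=200/13, sR=200/13; mL=100/13, mR=100/13; mL+mR=200/13 → advance +1; mR−mL=0 → turn +0·90°
n=6: pose=(2,-8,E); sL=25, sR=25; mL=25/2, mR=25/2; mL+mR=25 → advance +1; mR−mL=0 → turn +0·90°

0 100/13 100/41 50/41 3450/533 -2 -6 S
1 40/9 200/37 100/37 580/333 -2 -7 E
2 25/2 25/8 25/16 175/16 -1 -7 S
3 200/29 200/29 100/29 100/29 -1 -8 E
4 10 10 5 5 0 -8 E
5 200/13 200/13 100/13 100/13 1 -8 E
6 25 25 25/2 25/2 2 -8 E
final 3 -8 E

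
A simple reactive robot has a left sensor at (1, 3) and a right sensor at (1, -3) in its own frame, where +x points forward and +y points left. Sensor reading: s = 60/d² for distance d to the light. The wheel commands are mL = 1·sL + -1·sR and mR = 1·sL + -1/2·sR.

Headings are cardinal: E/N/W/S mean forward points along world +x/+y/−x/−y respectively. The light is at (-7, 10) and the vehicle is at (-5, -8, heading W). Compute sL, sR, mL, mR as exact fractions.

30/221 30/113 -3240/24973 75/24973

left sensor world pos  = (-6, -11); dL² = 442
right sensor world pos = (-6, -5); dR² = 226
sL = 60/442 = 30/221
sR = 60/226 = 30/113
mL = 1·sL + -1·sR = -3240/24973
mR = 1·sL + -1/2·sR = 75/24973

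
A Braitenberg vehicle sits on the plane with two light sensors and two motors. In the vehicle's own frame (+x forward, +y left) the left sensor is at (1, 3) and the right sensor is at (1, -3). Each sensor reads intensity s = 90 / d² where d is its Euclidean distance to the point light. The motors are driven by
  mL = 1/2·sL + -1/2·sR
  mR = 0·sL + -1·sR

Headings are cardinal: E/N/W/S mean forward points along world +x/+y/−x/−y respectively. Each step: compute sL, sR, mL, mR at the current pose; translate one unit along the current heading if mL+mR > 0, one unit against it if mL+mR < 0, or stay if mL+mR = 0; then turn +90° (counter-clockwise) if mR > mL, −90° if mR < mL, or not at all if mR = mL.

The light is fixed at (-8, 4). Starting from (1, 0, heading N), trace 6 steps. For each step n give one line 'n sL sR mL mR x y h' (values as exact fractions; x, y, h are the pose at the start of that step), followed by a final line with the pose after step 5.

0 2 10/17 12/17 -10/17 1 0 N
1 9/10 45/68 81/680 -45/68 1 1 E
2 90/137 90/41 -4320/5617 -90/41 0 1 S
3 45/37 9/5 -54/185 -9/5 0 2 W
4 90/37 18/29 972/1073 -18/29 1 2 N
5 45/52 45/58 135/3016 -45/58 1 3 E
final 0 3 S

n=0: pose=(1,0,N); sL=2, sR=10/17; mL=12/17, mR=-10/17; mL+mR=2/17 → advance +1; mR−mL=-22/17 → turn -1·90°
n=1: pose=(1,1,E); sL=9/10, sR=45/68; mL=81/680, mR=-45/68; mL+mR=-369/680 → advance -1; mR−mL=-531/680 → turn -1·90°
n=2: pose=(0,1,S); sL=90/137, sR=90/41; mL=-4320/5617, mR=-90/41; mL+mR=-16650/5617 → advance -1; mR−mL=-8010/5617 → turn -1·90°
n=3: pose=(0,2,W); sL=45/37, sR=9/5; mL=-54/185, mR=-9/5; mL+mR=-387/185 → advance -1; mR−mL=-279/185 → turn -1·90°
n=4: pose=(1,2,N); sL=90/37, sR=18/29; mL=972/1073, mR=-18/29; mL+mR=306/1073 → advance +1; mR−mL=-1638/1073 → turn -1·90°
n=5: pose=(1,3,E); sL=45/52, sR=45/58; mL=135/3016, mR=-45/58; mL+mR=-2205/3016 → advance -1; mR−mL=-2475/3016 → turn -1·90°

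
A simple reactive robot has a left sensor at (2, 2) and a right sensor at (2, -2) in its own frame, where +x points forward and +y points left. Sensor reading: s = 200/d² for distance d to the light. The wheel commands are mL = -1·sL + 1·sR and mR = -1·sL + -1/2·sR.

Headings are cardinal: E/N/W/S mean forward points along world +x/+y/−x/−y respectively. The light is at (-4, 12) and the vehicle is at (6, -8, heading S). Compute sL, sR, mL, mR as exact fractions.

left sensor world pos  = (8, -10); dL² = 628
right sensor world pos = (4, -10); dR² = 548
sL = 200/628 = 50/157
sR = 200/548 = 50/137
mL = -1·sL + 1·sR = 1000/21509
mR = -1·sL + -1/2·sR = -10775/21509

50/157 50/137 1000/21509 -10775/21509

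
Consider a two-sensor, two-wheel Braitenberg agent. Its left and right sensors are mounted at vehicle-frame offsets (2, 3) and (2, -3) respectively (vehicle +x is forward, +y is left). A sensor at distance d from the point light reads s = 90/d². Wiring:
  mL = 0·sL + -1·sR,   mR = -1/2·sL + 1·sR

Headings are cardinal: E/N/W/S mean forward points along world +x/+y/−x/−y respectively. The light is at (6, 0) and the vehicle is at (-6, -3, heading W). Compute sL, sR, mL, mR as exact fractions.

left sensor world pos  = (-8, -6); dL² = 232
right sensor world pos = (-8, 0); dR² = 196
sL = 90/232 = 45/116
sR = 90/196 = 45/98
mL = 0·sL + -1·sR = -45/98
mR = -1/2·sL + 1·sR = 3015/11368

45/116 45/98 -45/98 3015/11368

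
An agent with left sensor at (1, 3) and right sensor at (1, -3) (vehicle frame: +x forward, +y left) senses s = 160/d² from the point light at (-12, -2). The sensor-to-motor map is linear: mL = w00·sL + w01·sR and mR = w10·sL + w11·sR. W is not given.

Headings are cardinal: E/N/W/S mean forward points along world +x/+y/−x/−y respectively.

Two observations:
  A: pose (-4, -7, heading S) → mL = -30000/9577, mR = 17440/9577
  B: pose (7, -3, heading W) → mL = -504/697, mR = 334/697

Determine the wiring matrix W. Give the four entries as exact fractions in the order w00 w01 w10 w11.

obs A: pose=(-4,-7,S) → sL=160/157, sR=160/61, mL=-30000/9577, mR=17440/9577
obs B: pose=(7,-3,W) → sL=8/17, sR=20/41, mL=-504/697, mR=334/697
sensor matrix S = [[160/157, 160/61], [8/17, 20/41]]; det S = -4920960/6675169
solve [mL_A; mL_B] = S·[w00; w01] and [mR_A; mR_B] = S·[w10; w11]:
  w00 = -1/2, w01 = -1, w10 = 1/2, w11 = 1/2

-1/2 -1 1/2 1/2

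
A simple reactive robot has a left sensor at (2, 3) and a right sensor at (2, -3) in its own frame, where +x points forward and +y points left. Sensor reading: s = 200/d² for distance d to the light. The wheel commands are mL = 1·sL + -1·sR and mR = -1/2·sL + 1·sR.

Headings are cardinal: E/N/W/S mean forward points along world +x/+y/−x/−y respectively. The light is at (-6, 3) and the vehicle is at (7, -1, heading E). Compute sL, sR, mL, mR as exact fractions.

left sensor world pos  = (9, 2); dL² = 226
right sensor world pos = (9, -4); dR² = 274
sL = 200/226 = 100/113
sR = 200/274 = 100/137
mL = 1·sL + -1·sR = 2400/15481
mR = -1/2·sL + 1·sR = 4450/15481

100/113 100/137 2400/15481 4450/15481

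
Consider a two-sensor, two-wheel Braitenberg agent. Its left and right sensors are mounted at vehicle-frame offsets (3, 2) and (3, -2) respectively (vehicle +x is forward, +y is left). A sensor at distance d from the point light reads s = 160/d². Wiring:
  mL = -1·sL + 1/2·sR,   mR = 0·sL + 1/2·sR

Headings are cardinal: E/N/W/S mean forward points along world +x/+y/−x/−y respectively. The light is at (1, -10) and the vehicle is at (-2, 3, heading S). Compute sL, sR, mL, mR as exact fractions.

left sensor world pos  = (0, 0); dL² = 101
right sensor world pos = (-4, 0); dR² = 125
sL = 160/101 = 160/101
sR = 160/125 = 32/25
mL = -1·sL + 1/2·sR = -2384/2525
mR = 0·sL + 1/2·sR = 16/25

160/101 32/25 -2384/2525 16/25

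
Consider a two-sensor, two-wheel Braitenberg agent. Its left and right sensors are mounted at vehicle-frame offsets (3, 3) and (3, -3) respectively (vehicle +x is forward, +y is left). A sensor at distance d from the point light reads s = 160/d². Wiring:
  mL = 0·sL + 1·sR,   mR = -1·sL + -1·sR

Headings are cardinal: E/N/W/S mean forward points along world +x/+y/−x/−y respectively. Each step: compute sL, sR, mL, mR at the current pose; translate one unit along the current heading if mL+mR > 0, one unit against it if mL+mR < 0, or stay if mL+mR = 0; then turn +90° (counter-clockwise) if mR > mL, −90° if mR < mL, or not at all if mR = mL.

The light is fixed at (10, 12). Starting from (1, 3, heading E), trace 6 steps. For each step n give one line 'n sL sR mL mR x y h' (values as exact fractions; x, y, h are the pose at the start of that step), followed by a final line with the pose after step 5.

0 20/9 8/9 8/9 -28/9 1 3 E
1 160/193 160/313 160/313 -80960/60409 0 3 S
2 16/29 80/97 80/97 -3872/2813 0 4 W
3 160/169 160/61 160/61 -36800/10309 1 4 N
4 20/9 8/9 8/9 -28/9 1 3 E
5 160/193 160/313 160/313 -80960/60409 0 3 S
final 0 4 W

n=0: pose=(1,3,E); sL=20/9, sR=8/9; mL=8/9, mR=-28/9; mL+mR=-20/9 → advance -1; mR−mL=-4 → turn -1·90°
n=1: pose=(0,3,S); sL=160/193, sR=160/313; mL=160/313, mR=-80960/60409; mL+mR=-160/193 → advance -1; mR−mL=-111840/60409 → turn -1·90°
n=2: pose=(0,4,W); sL=16/29, sR=80/97; mL=80/97, mR=-3872/2813; mL+mR=-16/29 → advance -1; mR−mL=-6192/2813 → turn -1·90°
n=3: pose=(1,4,N); sL=160/169, sR=160/61; mL=160/61, mR=-36800/10309; mL+mR=-160/169 → advance -1; mR−mL=-63840/10309 → turn -1·90°
n=4: pose=(1,3,E); sL=20/9, sR=8/9; mL=8/9, mR=-28/9; mL+mR=-20/9 → advance -1; mR−mL=-4 → turn -1·90°
n=5: pose=(0,3,S); sL=160/193, sR=160/313; mL=160/313, mR=-80960/60409; mL+mR=-160/193 → advance -1; mR−mL=-111840/60409 → turn -1·90°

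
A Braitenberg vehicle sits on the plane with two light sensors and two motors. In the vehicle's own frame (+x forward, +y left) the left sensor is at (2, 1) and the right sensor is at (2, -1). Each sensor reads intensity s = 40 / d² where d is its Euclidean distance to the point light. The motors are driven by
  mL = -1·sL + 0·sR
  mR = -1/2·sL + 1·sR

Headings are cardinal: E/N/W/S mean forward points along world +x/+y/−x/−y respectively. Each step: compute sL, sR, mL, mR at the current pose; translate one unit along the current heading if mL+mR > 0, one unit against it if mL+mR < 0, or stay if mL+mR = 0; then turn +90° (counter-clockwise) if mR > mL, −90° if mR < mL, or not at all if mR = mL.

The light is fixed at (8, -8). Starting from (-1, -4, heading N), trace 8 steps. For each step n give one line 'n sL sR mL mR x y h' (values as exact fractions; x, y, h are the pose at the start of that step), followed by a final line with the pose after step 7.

n=0: pose=(-1,-4,N); sL=5/17, sR=2/5; mL=-5/17, mR=43/170; mL+mR=-7/170 → advance -1; mR−mL=93/170 → turn +1·90°
n=1: pose=(-1,-5,W); sL=8/25, sR=40/137; mL=-8/25, mR=452/3425; mL+mR=-644/3425 → advance -1; mR−mL=1548/3425 → turn +1·90°
n=2: pose=(0,-5,S); sL=4/5, sR=20/41; mL=-4/5, mR=18/205; mL+mR=-146/205 → advance -1; mR−mL=182/205 → turn +1·90°
n=3: pose=(0,-4,E); sL=40/61, sR=8/9; mL=-40/61, mR=308/549; mL+mR=-52/549 → advance -1; mR−mL=668/549 → turn +1·90°
n=4: pose=(-1,-4,N); sL=5/17, sR=2/5; mL=-5/17, mR=43/170; mL+mR=-7/170 → advance -1; mR−mL=93/170 → turn +1·90°
n=5: pose=(-1,-5,W); sL=8/25, sR=40/137; mL=-8/25, mR=452/3425; mL+mR=-644/3425 → advance -1; mR−mL=1548/3425 → turn +1·90°
n=6: pose=(0,-5,S); sL=4/5, sR=20/41; mL=-4/5, mR=18/205; mL+mR=-146/205 → advance -1; mR−mL=182/205 → turn +1·90°
n=7: pose=(0,-4,E); sL=40/61, sR=8/9; mL=-40/61, mR=308/549; mL+mR=-52/549 → advance -1; mR−mL=668/549 → turn +1·90°

0 5/17 2/5 -5/17 43/170 -1 -4 N
1 8/25 40/137 -8/25 452/3425 -1 -5 W
2 4/5 20/41 -4/5 18/205 0 -5 S
3 40/61 8/9 -40/61 308/549 0 -4 E
4 5/17 2/5 -5/17 43/170 -1 -4 N
5 8/25 40/137 -8/25 452/3425 -1 -5 W
6 4/5 20/41 -4/5 18/205 0 -5 S
7 40/61 8/9 -40/61 308/549 0 -4 E
final -1 -4 N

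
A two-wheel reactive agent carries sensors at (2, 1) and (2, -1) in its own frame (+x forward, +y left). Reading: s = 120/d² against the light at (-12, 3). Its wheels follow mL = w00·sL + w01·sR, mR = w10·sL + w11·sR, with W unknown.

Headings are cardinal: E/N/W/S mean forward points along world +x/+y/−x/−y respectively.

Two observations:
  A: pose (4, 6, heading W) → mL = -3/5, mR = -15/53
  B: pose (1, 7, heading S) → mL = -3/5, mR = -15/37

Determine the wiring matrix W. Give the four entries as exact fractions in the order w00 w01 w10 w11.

-1 0 0 -1/2

obs A: pose=(4,6,W) → sL=3/5, sR=30/53, mL=-3/5, mR=-15/53
obs B: pose=(1,7,S) → sL=3/5, sR=30/37, mL=-3/5, mR=-15/37
sensor matrix S = [[3/5, 30/53], [3/5, 30/37]]; det S = 288/1961
solve [mL_A; mL_B] = S·[w00; w01] and [mR_A; mR_B] = S·[w10; w11]:
  w00 = -1, w01 = 0, w10 = 0, w11 = -1/2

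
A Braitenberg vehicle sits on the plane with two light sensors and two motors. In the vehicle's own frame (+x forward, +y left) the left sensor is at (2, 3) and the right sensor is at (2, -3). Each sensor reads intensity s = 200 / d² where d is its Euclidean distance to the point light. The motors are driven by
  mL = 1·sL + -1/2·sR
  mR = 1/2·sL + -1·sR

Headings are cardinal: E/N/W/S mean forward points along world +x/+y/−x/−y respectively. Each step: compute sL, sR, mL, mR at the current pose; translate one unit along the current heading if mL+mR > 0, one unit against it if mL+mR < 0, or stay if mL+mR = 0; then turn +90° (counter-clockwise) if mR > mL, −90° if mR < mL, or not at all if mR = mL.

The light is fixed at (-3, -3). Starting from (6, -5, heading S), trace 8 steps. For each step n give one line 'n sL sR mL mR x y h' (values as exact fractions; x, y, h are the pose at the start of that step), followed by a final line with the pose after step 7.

n=0: pose=(6,-5,S); sL=5/4, sR=50/13; mL=-35/52, mR=-335/104; mL+mR=-405/104 → advance -1; mR−mL=-265/104 → turn -1·90°
n=1: pose=(6,-4,W); sL=40/13, sR=200/53; mL=820/689, mR=-1540/689; mL+mR=-720/689 → advance -1; mR−mL=-2360/689 → turn -1·90°
n=2: pose=(7,-4,N); sL=4, sR=20/17; mL=58/17, mR=14/17; mL+mR=72/17 → advance +1; mR−mL=-44/17 → turn -1·90°
n=3: pose=(7,-3,E); sL=200/153, sR=200/153; mL=100/153, mR=-100/153; mL+mR=0 → advance +0; mR−mL=-200/153 → turn -1·90°
n=4: pose=(7,-3,S); sL=200/173, sR=200/53; mL=-6700/9169, mR=-29300/9169; mL+mR=-36000/9169 → advance -1; mR−mL=-22600/9169 → turn -1·90°
n=5: pose=(7,-2,W); sL=50/17, sR=5/2; mL=115/68, mR=-35/34; mL+mR=45/68 → advance +1; mR−mL=-185/68 → turn -1·90°
n=6: pose=(6,-2,N); sL=40/9, sR=200/153; mL=580/153, mR=140/153; mL+mR=80/17 → advance +1; mR−mL=-440/153 → turn -1·90°
n=7: pose=(6,-1,E); sL=100/73, sR=100/61; mL=2450/4453, mR=-4250/4453; mL+mR=-1800/4453 → advance -1; mR−mL=-6700/4453 → turn -1·90°

0 5/4 50/13 -35/52 -335/104 6 -5 S
1 40/13 200/53 820/689 -1540/689 6 -4 W
2 4 20/17 58/17 14/17 7 -4 N
3 200/153 200/153 100/153 -100/153 7 -3 E
4 200/173 200/53 -6700/9169 -29300/9169 7 -3 S
5 50/17 5/2 115/68 -35/34 7 -2 W
6 40/9 200/153 580/153 140/153 6 -2 N
7 100/73 100/61 2450/4453 -4250/4453 6 -1 E
final 5 -1 S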